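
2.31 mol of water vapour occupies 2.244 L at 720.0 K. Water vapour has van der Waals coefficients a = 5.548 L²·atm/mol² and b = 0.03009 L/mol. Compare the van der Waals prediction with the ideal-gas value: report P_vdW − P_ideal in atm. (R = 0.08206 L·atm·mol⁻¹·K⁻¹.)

ΔP ≈ -3.935 atm

Ideal: P_ideal = nRT/V = (2.31)(0.08206)(720.0)/2.244 = 60.8209 atm
vdW: P = nRT/(V − nb) − a n²/V² = 136.482/2.17449 − 29.6047/5.03554 = 62.7651 − 5.87915 = 56.8860 atm
ΔP = 56.8860 − 60.8209 = -3.935 atm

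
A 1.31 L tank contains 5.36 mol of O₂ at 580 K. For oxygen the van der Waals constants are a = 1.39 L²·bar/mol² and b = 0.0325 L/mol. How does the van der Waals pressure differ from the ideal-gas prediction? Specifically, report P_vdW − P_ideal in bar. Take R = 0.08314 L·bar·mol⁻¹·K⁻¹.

Ideal: P_ideal = nRT/V = (5.36)(0.08314)(580)/1.31 = 197.302 bar
vdW: P = nRT/(V − nb) − a n²/V² = 258.466/1.13580 − 39.9341/1.71610 = 227.563 − 23.2703 = 204.293 bar
ΔP = 204.293 − 197.302 = 6.99 bar

ΔP ≈ 6.99 bar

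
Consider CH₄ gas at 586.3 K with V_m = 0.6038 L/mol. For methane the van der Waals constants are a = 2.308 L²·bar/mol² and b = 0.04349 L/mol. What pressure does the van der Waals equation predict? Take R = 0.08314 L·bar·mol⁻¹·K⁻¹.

P = RT/(V_m − b) − a/V_m²
RT/(V_m − b) = (0.08314)(586.3)/(0.6038 − 0.04349) = 48.745/0.56031 = 86.996 bar
a/V_m² = 2.308/(0.6038)² = 6.3307 bar
P = 86.996 − 6.3307 = 80.67 bar

P ≈ 80.67 bar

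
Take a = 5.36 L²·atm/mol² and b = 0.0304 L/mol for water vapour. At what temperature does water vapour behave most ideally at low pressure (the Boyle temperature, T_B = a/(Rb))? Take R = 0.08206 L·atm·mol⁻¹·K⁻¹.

For a van der Waals gas the second virial coefficient B₂ = b − a/(RT) vanishes at T_B = a/(Rb).
T_B = 5.36/(0.08206×0.0304) = 5.36/0.0024946 = 2149 K

T_B ≈ 2149 K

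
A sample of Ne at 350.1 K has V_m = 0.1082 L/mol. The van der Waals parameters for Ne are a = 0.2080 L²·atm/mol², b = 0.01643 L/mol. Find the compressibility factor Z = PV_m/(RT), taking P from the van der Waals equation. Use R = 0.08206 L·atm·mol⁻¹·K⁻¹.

Z ≈ 1.112

P = RT/(V_m − b) − a/V_m² = (0.08206)(350.1)/(0.1082 − 0.01643) − 0.2080/(0.1082)²
  = 28.729/0.091770 − 17.767 = 313.05 − 17.767 = 295.28 atm
Z = PV_m/(RT) = (295.28)(0.1082)/((0.08206)(350.1)) = 31.949/28.729 = 1.112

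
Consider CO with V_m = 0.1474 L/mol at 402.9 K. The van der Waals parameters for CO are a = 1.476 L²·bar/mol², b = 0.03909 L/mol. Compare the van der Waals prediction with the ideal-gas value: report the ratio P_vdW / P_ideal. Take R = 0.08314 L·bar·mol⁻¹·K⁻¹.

P_vdW / P_ideal ≈ 1.062

Ideal: P_ideal = RT/V_m = (0.08314)(402.9)/0.1474 = 227.253 bar
vdW: P = RT/(V_m − b) − a/V_m² = 33.4971/0.108310 − 1.476/0.0217268 = 309.271 − 67.9345 = 241.337 bar
Ratio = 241.337/227.253 = 1.062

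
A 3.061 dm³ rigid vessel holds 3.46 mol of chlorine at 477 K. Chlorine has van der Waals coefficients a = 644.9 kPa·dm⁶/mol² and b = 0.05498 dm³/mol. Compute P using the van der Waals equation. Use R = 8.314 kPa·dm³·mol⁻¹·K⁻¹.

P ≈ 3956 kPa

P = nRT/(V − nb) − a n²/V²
nRT/(V − nb) = (3.46)(8.314)(477)/(3.061 − 3.46×0.05498) = 13722/2.8708 = 4779.9 kPa
a n²/V² = (644.9)(3.46)²/(3.061)² = 823.98 kPa
P = 4779.9 − 823.98 = 3956 kPa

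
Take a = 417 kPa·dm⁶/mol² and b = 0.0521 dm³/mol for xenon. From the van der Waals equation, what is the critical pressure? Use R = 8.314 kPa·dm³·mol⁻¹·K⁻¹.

For a van der Waals gas, P_c = a/(27b²).
P_c = 417/(27×(0.0521)²) = 417/0.073289 = 5690 kPa

P_c ≈ 5690 kPa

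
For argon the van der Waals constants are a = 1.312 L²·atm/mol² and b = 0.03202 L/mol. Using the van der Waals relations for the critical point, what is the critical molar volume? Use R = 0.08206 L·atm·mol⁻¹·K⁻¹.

For a van der Waals gas, V_m,c = 3b.
V_m,c = 3×0.03202 = 0.09606 L/mol

V_m,c ≈ 0.09606 L/mol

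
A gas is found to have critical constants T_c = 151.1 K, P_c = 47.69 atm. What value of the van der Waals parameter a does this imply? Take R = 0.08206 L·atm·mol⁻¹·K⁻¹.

From T_c = 8a/(27Rb) and P_c = a/(27b²): a = 27 R² T_c²/(64 P_c).
a = 27×(0.08206)²×(151.1)²/(64×47.69) = 4151.0/3052.2 = 1.360 L²·atm/mol²

a ≈ 1.360 L²·atm/mol²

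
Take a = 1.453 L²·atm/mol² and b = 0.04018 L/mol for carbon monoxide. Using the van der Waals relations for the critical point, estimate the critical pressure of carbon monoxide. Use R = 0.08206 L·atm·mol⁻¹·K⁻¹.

For a van der Waals gas, P_c = a/(27b²).
P_c = 1.453/(27×(0.04018)²) = 1.453/0.043590 = 33.33 atm

P_c ≈ 33.33 atm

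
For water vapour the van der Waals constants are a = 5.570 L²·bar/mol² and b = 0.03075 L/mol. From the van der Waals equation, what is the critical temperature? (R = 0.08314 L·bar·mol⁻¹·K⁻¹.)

T_c ≈ 645.5 K

For a van der Waals gas, T_c = 8a/(27Rb).
T_c = 8×5.570/(27×0.08314×0.03075) = 44.560/0.069027 = 645.5 K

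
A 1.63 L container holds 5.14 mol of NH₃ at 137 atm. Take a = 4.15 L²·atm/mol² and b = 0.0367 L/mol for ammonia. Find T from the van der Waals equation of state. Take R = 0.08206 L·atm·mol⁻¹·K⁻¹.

T = (P + a n²/V²)(V − nb)/(nR)
P + a n²/V² = 137 + (4.15)(5.14)²/(1.63)² = 178.27 atm
V − nb = 1.63 − (5.14)(0.0367) = 1.4414 L
T = (178.27)(1.4414)/((5.14)(0.08206)) = 609.2 K

T ≈ 609.2 K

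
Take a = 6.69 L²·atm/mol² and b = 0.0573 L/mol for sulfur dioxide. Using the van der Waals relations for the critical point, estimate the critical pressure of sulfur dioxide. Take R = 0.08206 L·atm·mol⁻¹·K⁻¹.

For a van der Waals gas, P_c = a/(27b²).
P_c = 6.69/(27×(0.0573)²) = 6.69/0.088649 = 75.47 atm

P_c ≈ 75.47 atm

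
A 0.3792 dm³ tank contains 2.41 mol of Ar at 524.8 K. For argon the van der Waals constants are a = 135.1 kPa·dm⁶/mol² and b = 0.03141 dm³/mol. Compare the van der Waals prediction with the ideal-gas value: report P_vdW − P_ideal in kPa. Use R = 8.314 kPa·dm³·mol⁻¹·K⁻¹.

Ideal: P_ideal = nRT/V = (2.41)(8.314)(524.8)/0.3792 = 27730.2 kPa
vdW: P = nRT/(V − nb) − a n²/V² = 10515.3/0.303502 − 784.674/0.143793 = 34646.6 − 5456.97 = 29189.6 kPa
ΔP = 29189.6 − 27730.2 = 1459 kPa

ΔP ≈ 1459 kPa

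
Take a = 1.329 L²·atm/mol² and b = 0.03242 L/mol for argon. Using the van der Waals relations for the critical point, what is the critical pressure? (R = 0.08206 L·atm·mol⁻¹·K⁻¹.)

P_c ≈ 46.83 atm

For a van der Waals gas, P_c = a/(27b²).
P_c = 1.329/(27×(0.03242)²) = 1.329/0.028379 = 46.83 atm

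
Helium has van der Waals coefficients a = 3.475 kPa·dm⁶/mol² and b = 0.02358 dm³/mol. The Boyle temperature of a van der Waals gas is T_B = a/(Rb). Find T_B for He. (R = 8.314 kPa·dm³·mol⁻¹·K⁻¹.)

For a van der Waals gas the second virial coefficient B₂ = b − a/(RT) vanishes at T_B = a/(Rb).
T_B = 3.475/(8.314×0.02358) = 3.475/0.19604 = 17.73 K

T_B ≈ 17.73 K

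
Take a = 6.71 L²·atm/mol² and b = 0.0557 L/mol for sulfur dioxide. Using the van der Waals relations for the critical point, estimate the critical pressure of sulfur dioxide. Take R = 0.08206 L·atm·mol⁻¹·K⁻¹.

For a van der Waals gas, P_c = a/(27b²).
P_c = 6.71/(27×(0.0557)²) = 6.71/0.083767 = 80.10 atm

P_c ≈ 80.10 atm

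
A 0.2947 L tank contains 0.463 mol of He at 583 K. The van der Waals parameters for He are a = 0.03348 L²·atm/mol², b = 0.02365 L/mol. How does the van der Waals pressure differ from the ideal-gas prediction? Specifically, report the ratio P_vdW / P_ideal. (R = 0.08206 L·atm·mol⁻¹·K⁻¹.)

P_vdW / P_ideal ≈ 1.037

Ideal: P_ideal = nRT/V = (0.463)(0.08206)(583)/0.2947 = 75.1624 atm
vdW: P = nRT/(V − nb) − a n²/V² = 22.1504/0.283750 − 0.00717707/0.0868481 = 78.0631 − 0.0826393 = 77.9805 atm
Ratio = 77.9805/75.1624 = 1.037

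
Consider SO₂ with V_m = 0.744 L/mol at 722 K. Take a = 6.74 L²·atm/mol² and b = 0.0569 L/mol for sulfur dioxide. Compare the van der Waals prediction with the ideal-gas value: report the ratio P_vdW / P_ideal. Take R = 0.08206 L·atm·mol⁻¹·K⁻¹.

P_vdW / P_ideal ≈ 0.9299

Ideal: P_ideal = RT/V_m = (0.08206)(722)/0.744 = 79.6335 atm
vdW: P = RT/(V_m − b) − a/V_m² = 59.2473/0.687100 − 6.74/0.553536 = 86.2281 − 12.1763 = 74.0518 atm
Ratio = 74.0518/79.6335 = 0.9299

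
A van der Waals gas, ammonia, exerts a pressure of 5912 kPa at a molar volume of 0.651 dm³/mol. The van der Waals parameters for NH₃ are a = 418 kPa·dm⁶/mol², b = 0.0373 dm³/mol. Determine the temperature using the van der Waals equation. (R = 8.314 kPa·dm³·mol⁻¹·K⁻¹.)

T = (P + a/V_m²)(V_m − b)/R
P + a/V_m² = 5912 + 418/(0.651)² = 6898.3 kPa
V_m − b = 0.651 − 0.0373 = 0.61370 dm³/mol
T = (6898.3)(0.61370)/8.314 = 509.2 K

T ≈ 509.2 K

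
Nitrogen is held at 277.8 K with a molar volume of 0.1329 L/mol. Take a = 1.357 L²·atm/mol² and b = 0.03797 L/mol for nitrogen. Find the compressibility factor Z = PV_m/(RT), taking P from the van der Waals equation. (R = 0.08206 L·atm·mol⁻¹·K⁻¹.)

Z ≈ 0.9521

P = RT/(V_m − b) − a/V_m² = (0.08206)(277.8)/(0.1329 − 0.03797) − 1.357/(0.1329)²
  = 22.796/0.094930 − 76.830 = 240.13 − 76.830 = 163.30 atm
Z = PV_m/(RT) = (163.30)(0.1329)/((0.08206)(277.8)) = 21.703/22.796 = 0.9521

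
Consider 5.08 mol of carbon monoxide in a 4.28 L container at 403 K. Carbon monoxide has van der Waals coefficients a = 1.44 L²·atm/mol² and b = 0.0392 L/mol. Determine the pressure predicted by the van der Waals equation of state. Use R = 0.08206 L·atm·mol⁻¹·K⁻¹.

P = nRT/(V − nb) − a n²/V²
nRT/(V − nb) = (5.08)(0.08206)(403)/(4.28 − 5.08×0.0392) = 168.00/4.0809 = 41.167 atm
a n²/V² = (1.44)(5.08)²/(4.28)² = 2.0286 atm
P = 41.167 − 2.0286 = 39.14 atm

P ≈ 39.14 atm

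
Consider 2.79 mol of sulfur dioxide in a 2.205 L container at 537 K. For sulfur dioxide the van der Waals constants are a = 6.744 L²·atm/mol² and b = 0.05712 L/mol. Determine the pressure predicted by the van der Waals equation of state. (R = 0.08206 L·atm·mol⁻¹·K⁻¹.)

P = nRT/(V − nb) − a n²/V²
nRT/(V − nb) = (2.79)(0.08206)(537)/(2.205 − 2.79×0.05712) = 122.94/2.0456 = 60.100 atm
a n²/V² = (6.744)(2.79)²/(2.205)² = 10.797 atm
P = 60.100 − 10.797 = 49.30 atm

P ≈ 49.30 atm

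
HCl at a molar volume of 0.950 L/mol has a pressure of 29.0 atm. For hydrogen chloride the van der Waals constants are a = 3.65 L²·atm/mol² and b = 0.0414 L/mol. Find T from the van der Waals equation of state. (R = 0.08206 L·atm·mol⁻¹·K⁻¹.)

T ≈ 365.9 K

T = (P + a/V_m²)(V_m − b)/R
P + a/V_m² = 29.0 + 3.65/(0.950)² = 33.044 atm
V_m − b = 0.950 − 0.0414 = 0.90860 L/mol
T = (33.044)(0.90860)/0.08206 = 365.9 K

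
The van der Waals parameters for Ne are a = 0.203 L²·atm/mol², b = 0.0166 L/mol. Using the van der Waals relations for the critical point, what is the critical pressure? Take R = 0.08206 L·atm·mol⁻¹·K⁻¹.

For a van der Waals gas, P_c = a/(27b²).
P_c = 0.203/(27×(0.0166)²) = 0.203/0.0074401 = 27.28 atm

P_c ≈ 27.28 atm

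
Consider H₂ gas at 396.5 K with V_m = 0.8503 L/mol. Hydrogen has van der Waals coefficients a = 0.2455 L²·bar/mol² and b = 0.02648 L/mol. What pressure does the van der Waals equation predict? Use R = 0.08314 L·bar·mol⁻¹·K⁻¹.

P ≈ 39.68 bar

P = RT/(V_m − b) − a/V_m²
RT/(V_m − b) = (0.08314)(396.5)/(0.8503 − 0.02648) = 32.965/0.82382 = 40.015 bar
a/V_m² = 0.2455/(0.8503)² = 0.33955 bar
P = 40.015 − 0.33955 = 39.68 bar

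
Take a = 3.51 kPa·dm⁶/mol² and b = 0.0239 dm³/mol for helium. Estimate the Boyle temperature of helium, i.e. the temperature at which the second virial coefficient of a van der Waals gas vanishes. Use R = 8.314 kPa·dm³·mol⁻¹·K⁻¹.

For a van der Waals gas the second virial coefficient B₂ = b − a/(RT) vanishes at T_B = a/(Rb).
T_B = 3.51/(8.314×0.0239) = 3.51/0.19870 = 17.66 K

T_B ≈ 17.66 K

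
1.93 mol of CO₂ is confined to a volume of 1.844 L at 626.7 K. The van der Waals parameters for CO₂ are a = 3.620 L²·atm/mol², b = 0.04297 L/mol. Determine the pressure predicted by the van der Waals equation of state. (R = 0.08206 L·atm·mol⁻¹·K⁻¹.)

P ≈ 52.39 atm

P = nRT/(V − nb) − a n²/V²
nRT/(V − nb) = (1.93)(0.08206)(626.7)/(1.844 − 1.93×0.04297) = 99.254/1.7611 = 56.359 atm
a n²/V² = (3.620)(1.93)²/(1.844)² = 3.9655 atm
P = 56.359 − 3.9655 = 52.39 atm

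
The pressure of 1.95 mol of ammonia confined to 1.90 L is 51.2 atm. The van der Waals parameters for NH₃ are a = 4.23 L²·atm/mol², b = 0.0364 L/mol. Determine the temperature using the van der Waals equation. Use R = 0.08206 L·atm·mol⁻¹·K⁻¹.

T ≈ 636.2 K

T = (P + a n²/V²)(V − nb)/(nR)
P + a n²/V² = 51.2 + (4.23)(1.95)²/(1.90)² = 55.656 atm
V − nb = 1.90 − (1.95)(0.0364) = 1.8290 L
T = (55.656)(1.8290)/((1.95)(0.08206)) = 636.2 K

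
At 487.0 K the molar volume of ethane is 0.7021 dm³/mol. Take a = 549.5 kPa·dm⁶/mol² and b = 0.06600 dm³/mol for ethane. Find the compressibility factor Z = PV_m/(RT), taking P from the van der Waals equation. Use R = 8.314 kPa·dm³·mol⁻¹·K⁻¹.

Z ≈ 0.9105

P = RT/(V_m − b) − a/V_m² = (8.314)(487.0)/(0.7021 − 0.06600) − 549.5/(0.7021)²
  = 4048.9/0.63610 − 1114.7 = 6365.2 − 1114.7 = 5250.5 kPa
Z = PV_m/(RT) = (5250.5)(0.7021)/((8.314)(487.0)) = 3686.4/4048.9 = 0.9105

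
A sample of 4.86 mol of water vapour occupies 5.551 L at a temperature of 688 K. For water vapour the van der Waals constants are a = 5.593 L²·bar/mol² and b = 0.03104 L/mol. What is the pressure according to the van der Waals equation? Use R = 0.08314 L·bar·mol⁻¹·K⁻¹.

P = nRT/(V − nb) − a n²/V²
nRT/(V − nb) = (4.86)(0.08314)(688)/(5.551 − 4.86×0.03104) = 277.99/5.4001 = 51.479 bar
a n²/V² = (5.593)(4.86)²/(5.551)² = 4.2872 bar
P = 51.479 − 4.2872 = 47.19 bar

P ≈ 47.19 bar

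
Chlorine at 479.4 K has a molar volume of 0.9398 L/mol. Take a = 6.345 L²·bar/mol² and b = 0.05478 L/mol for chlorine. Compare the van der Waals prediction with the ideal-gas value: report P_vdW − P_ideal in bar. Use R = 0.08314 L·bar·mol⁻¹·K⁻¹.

ΔP ≈ -4.559 bar

Ideal: P_ideal = RT/V_m = (0.08314)(479.4)/0.9398 = 42.4104 bar
vdW: P = RT/(V_m − b) − a/V_m² = 39.8573/0.885020 − 6.345/0.883224 = 45.0355 − 7.18391 = 37.8516 bar
ΔP = 37.8516 − 42.4104 = -4.559 bar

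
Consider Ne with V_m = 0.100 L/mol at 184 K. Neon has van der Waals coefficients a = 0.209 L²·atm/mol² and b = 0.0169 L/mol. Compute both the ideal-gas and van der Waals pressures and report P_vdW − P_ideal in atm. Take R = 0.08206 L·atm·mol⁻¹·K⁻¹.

ΔP ≈ 9.81 atm

Ideal: P_ideal = RT/V_m = (0.08206)(184)/0.100 = 150.990 atm
vdW: P = RT/(V_m − b) − a/V_m² = 15.0990/0.0831000 − 0.209/0.0100000 = 181.697 − 20.9000 = 160.797 atm
ΔP = 160.797 − 150.990 = 9.81 atm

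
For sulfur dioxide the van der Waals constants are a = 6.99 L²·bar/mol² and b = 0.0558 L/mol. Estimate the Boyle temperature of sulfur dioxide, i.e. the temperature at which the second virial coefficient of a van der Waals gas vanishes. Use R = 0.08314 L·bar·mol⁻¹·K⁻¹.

For a van der Waals gas the second virial coefficient B₂ = b − a/(RT) vanishes at T_B = a/(Rb).
T_B = 6.99/(0.08314×0.0558) = 6.99/0.0046392 = 1507 K

T_B ≈ 1507 K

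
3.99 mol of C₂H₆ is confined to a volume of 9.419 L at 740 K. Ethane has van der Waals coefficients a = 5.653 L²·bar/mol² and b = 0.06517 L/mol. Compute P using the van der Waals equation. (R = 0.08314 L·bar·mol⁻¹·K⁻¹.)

P ≈ 25.79 bar

P = nRT/(V − nb) − a n²/V²
nRT/(V − nb) = (3.99)(0.08314)(740)/(9.419 − 3.99×0.06517) = 245.48/9.1590 = 26.802 bar
a n²/V² = (5.653)(3.99)²/(9.419)² = 1.0144 bar
P = 26.802 − 1.0144 = 25.79 bar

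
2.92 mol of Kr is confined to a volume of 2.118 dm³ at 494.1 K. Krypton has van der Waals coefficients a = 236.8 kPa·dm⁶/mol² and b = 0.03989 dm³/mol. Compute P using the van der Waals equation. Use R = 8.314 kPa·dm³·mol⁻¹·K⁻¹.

P = nRT/(V − nb) − a n²/V²
nRT/(V − nb) = (2.92)(8.314)(494.1)/(2.118 − 2.92×0.03989) = 11995/2.0015 = 5993.0 kPa
a n²/V² = (236.8)(2.92)²/(2.118)² = 450.09 kPa
P = 5993.0 − 450.09 = 5543 kPa

P ≈ 5543 kPa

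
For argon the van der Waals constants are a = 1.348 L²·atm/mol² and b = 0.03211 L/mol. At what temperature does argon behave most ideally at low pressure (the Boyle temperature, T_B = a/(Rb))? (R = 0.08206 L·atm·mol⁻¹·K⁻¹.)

T_B ≈ 511.6 K

For a van der Waals gas the second virial coefficient B₂ = b − a/(RT) vanishes at T_B = a/(Rb).
T_B = 1.348/(0.08206×0.03211) = 1.348/0.0026349 = 511.6 K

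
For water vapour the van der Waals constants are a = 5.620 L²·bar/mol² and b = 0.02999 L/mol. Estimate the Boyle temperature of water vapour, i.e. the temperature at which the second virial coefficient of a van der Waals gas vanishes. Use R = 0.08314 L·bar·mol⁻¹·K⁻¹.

T_B ≈ 2254 K

For a van der Waals gas the second virial coefficient B₂ = b − a/(RT) vanishes at T_B = a/(Rb).
T_B = 5.620/(0.08314×0.02999) = 5.620/0.0024934 = 2254 K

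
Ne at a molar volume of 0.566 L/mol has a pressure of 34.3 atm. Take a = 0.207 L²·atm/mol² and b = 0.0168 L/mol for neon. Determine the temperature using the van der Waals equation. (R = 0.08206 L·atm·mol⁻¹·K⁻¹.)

T = (P + a/V_m²)(V_m − b)/R
P + a/V_m² = 34.3 + 0.207/(0.566)² = 34.946 atm
V_m − b = 0.566 − 0.0168 = 0.54920 L/mol
T = (34.946)(0.54920)/0.08206 = 233.9 K

T ≈ 233.9 K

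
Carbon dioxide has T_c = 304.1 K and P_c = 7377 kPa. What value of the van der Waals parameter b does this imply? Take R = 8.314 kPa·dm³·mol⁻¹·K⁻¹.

From T_c = 8a/(27Rb) and P_c = a/(27b²): b = R T_c/(8 P_c).
b = (8.314)(304.1)/(8×7377) = 2528.3/59016 = 0.04284 dm³/mol

b ≈ 0.04284 dm³/mol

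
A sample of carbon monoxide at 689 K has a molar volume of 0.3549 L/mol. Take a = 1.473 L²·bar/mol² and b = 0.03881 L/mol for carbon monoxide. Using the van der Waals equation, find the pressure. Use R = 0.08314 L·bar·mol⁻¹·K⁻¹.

P = RT/(V_m − b) − a/V_m²
RT/(V_m − b) = (0.08314)(689)/(0.3549 − 0.03881) = 57.283/0.31609 = 181.22 bar
a/V_m² = 1.473/(0.3549)² = 11.695 bar
P = 181.22 − 11.695 = 169.5 bar

P ≈ 169.5 bar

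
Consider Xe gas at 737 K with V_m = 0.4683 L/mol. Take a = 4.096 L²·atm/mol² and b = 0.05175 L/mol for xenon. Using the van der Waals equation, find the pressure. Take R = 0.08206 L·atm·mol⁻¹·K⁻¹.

P = RT/(V_m − b) − a/V_m²
RT/(V_m − b) = (0.08206)(737)/(0.4683 − 0.05175) = 60.478/0.41655 = 145.19 atm
a/V_m² = 4.096/(0.4683)² = 18.677 atm
P = 145.19 − 18.677 = 126.5 atm

P ≈ 126.5 atm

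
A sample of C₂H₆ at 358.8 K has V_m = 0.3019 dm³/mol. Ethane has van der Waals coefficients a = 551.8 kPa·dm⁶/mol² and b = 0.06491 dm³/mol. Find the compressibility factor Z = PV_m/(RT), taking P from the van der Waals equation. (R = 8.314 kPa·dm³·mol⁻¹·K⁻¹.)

Z ≈ 0.6612

P = RT/(V_m − b) − a/V_m² = (8.314)(358.8)/(0.3019 − 0.06491) − 551.8/(0.3019)²
  = 2983.1/0.23699 − 6054.2 = 12587 − 6054.2 = 6533 kPa
Z = PV_m/(RT) = (6533)(0.3019)/((8.314)(358.8)) = 1972.3/2983.1 = 0.6612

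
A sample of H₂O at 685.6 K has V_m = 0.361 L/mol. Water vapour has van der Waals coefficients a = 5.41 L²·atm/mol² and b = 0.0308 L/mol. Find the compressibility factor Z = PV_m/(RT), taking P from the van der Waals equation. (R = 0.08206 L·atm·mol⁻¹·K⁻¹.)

P = RT/(V_m − b) − a/V_m² = (0.08206)(685.6)/(0.361 − 0.0308) − 5.41/(0.361)²
  = 56.260/0.33020 − 41.513 = 170.38 − 41.513 = 128.87 atm
Z = PV_m/(RT) = (128.87)(0.361)/((0.08206)(685.6)) = 46.522/56.260 = 0.8269

Z ≈ 0.8269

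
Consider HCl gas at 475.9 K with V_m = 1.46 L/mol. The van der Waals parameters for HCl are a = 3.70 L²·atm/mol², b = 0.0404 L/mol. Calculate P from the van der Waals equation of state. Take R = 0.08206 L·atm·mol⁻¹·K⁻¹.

P ≈ 25.77 atm

P = RT/(V_m − b) − a/V_m²
RT/(V_m − b) = (0.08206)(475.9)/(1.46 − 0.0404) = 39.052/1.4196 = 27.509 atm
a/V_m² = 3.70/(1.46)² = 1.7358 atm
P = 27.509 − 1.7358 = 25.77 atm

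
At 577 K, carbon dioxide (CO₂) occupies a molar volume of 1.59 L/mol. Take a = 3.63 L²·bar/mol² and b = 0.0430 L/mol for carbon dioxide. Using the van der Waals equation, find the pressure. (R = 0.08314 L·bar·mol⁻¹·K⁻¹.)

P ≈ 29.57 bar

P = RT/(V_m − b) − a/V_m²
RT/(V_m − b) = (0.08314)(577)/(1.59 − 0.0430) = 47.972/1.5470 = 31.010 bar
a/V_m² = 3.63/(1.59)² = 1.4359 bar
P = 31.010 − 1.4359 = 29.57 bar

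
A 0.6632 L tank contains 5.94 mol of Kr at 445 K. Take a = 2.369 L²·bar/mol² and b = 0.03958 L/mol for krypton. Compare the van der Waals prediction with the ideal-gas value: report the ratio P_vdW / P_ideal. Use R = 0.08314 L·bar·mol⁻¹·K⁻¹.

Ideal: P_ideal = nRT/V = (5.94)(0.08314)(445)/0.6632 = 331.369 bar
vdW: P = nRT/(V − nb) − a n²/V² = 219.764/0.428095 − 83.5868/0.439834 = 513.353 − 190.042 = 323.311 bar
Ratio = 323.311/331.369 = 0.9757

P_vdW / P_ideal ≈ 0.9757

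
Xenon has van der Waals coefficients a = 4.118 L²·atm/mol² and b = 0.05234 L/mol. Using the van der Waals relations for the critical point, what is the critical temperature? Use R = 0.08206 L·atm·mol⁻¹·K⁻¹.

T_c ≈ 284.1 K

For a van der Waals gas, T_c = 8a/(27Rb).
T_c = 8×4.118/(27×0.08206×0.05234) = 32.944/0.11597 = 284.1 K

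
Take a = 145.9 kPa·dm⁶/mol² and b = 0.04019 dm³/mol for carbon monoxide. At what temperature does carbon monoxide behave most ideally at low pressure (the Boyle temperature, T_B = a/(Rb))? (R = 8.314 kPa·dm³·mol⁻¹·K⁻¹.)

For a van der Waals gas the second virial coefficient B₂ = b − a/(RT) vanishes at T_B = a/(Rb).
T_B = 145.9/(8.314×0.04019) = 145.9/0.33414 = 436.6 K

T_B ≈ 436.6 K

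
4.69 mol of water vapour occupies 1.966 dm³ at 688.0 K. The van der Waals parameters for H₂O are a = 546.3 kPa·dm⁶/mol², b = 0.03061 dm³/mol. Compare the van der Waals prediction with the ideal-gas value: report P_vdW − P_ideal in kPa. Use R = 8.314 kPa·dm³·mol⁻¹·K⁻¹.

Ideal: P_ideal = nRT/V = (4.69)(8.314)(688.0)/1.966 = 13645.4 kPa
vdW: P = nRT/(V − nb) − a n²/V² = 26827.0/1.82244 − 12016.5/3.86516 = 14720.4 − 3108.93 = 11611.5 kPa
ΔP = 11611.5 − 13645.4 = -2034 kPa

ΔP ≈ -2034 kPa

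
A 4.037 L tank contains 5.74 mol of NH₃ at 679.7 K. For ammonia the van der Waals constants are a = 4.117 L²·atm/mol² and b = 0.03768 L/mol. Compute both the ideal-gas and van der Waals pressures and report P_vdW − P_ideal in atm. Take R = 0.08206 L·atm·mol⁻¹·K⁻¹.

ΔP ≈ -3.834 atm

Ideal: P_ideal = nRT/V = (5.74)(0.08206)(679.7)/4.037 = 79.3052 atm
vdW: P = nRT/(V − nb) − a n²/V² = 320.155/3.82072 − 135.645/16.2974 = 83.7944 − 8.32311 = 75.4713 atm
ΔP = 75.4713 − 79.3052 = -3.834 atm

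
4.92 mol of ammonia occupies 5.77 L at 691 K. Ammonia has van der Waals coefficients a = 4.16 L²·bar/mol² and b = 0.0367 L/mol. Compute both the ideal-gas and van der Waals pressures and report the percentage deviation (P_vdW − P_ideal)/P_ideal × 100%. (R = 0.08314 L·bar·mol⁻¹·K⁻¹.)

-2.94 %

Ideal: P_ideal = nRT/V = (4.92)(0.08314)(691)/5.77 = 48.9866 bar
vdW: P = nRT/(V − nb) − a n²/V² = 282.653/5.58944 − 100.699/33.2929 = 50.5691 − 3.02464 = 47.5445 bar
% deviation = (47.5445 − 48.9866)/48.9866 × 100% = -2.94%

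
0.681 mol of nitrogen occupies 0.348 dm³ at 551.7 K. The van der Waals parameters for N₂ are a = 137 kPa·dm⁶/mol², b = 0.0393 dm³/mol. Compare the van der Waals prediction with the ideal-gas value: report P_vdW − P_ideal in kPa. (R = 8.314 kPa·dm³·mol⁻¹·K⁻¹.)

Ideal: P_ideal = nRT/V = (0.681)(8.314)(551.7)/0.348 = 8975.96 kPa
vdW: P = nRT/(V − nb) − a n²/V² = 3123.63/0.321237 − 63.5353/0.121104 = 9723.76 − 524.634 = 9199.13 kPa
ΔP = 9199.13 − 8975.96 = 223.2 kPa

ΔP ≈ 223.2 kPa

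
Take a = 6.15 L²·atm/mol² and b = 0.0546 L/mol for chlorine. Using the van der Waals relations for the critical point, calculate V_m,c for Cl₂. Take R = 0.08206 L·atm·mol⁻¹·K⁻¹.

V_m,c ≈ 0.1638 L/mol

For a van der Waals gas, V_m,c = 3b.
V_m,c = 3×0.0546 = 0.1638 L/mol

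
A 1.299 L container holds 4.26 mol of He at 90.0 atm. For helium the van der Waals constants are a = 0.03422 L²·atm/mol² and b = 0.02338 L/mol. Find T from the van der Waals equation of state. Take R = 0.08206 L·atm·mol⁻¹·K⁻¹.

T ≈ 310.1 K

T = (P + a n²/V²)(V − nb)/(nR)
P + a n²/V² = 90.0 + (0.03422)(4.26)²/(1.299)² = 90.368 atm
V − nb = 1.299 − (4.26)(0.02338) = 1.1994 L
T = (90.368)(1.1994)/((4.26)(0.08206)) = 310.1 K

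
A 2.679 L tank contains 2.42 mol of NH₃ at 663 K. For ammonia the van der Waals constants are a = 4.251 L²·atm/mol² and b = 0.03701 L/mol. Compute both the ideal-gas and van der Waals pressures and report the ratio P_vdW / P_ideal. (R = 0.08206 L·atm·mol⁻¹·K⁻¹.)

Ideal: P_ideal = nRT/V = (2.42)(0.08206)(663)/2.679 = 49.1459 atm
vdW: P = nRT/(V − nb) − a n²/V² = 131.662/2.58944 − 24.8956/7.17704 = 50.8457 − 3.46878 = 47.3769 atm
Ratio = 47.3769/49.1459 = 0.9640

P_vdW / P_ideal ≈ 0.9640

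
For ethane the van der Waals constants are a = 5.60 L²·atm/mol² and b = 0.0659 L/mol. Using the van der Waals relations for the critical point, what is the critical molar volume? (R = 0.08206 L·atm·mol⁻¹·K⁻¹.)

For a van der Waals gas, V_m,c = 3b.
V_m,c = 3×0.0659 = 0.1977 L/mol

V_m,c ≈ 0.1977 L/mol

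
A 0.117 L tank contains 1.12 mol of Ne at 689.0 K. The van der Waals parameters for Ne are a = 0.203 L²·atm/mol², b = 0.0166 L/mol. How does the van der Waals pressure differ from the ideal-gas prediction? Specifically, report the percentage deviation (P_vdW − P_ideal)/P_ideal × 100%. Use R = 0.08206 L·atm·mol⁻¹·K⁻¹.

Ideal: P_ideal = nRT/V = (1.12)(0.08206)(689.0)/0.117 = 541.231 atm
vdW: P = nRT/(V − nb) − a n²/V² = 63.3241/0.0984080 − 0.254643/0.0136890 = 643.485 − 18.6020 = 624.883 atm
% deviation = (624.883 − 541.231)/541.231 × 100% = 15.46%

15.46 %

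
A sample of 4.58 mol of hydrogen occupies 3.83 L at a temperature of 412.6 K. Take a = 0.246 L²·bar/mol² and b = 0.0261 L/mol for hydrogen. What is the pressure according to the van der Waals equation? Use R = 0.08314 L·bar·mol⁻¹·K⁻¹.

P = nRT/(V − nb) − a n²/V²
nRT/(V − nb) = (4.58)(0.08314)(412.6)/(3.83 − 4.58×0.0261) = 157.11/3.7105 = 42.342 bar
a n²/V² = (0.246)(4.58)²/(3.83)² = 0.35178 bar
P = 42.342 − 0.35178 = 41.99 bar

P ≈ 41.99 bar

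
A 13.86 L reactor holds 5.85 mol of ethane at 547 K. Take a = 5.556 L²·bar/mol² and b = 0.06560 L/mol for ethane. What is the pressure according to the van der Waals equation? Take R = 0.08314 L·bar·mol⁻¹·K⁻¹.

P ≈ 18.75 bar

P = nRT/(V − nb) − a n²/V²
nRT/(V − nb) = (5.85)(0.08314)(547)/(13.86 − 5.85×0.06560) = 266.04/13.476 = 19.742 bar
a n²/V² = (5.556)(5.85)²/(13.86)² = 0.98980 bar
P = 19.742 − 0.98980 = 18.75 bar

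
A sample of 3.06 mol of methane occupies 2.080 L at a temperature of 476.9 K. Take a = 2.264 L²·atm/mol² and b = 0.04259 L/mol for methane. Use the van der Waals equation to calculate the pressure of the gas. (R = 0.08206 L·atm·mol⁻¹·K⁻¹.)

P = nRT/(V − nb) − a n²/V²
nRT/(V − nb) = (3.06)(0.08206)(476.9)/(2.080 − 3.06×0.04259) = 119.75/1.9497 = 61.420 atm
a n²/V² = (2.264)(3.06)²/(2.080)² = 4.9000 atm
P = 61.420 − 4.9000 = 56.52 atm

P ≈ 56.52 atm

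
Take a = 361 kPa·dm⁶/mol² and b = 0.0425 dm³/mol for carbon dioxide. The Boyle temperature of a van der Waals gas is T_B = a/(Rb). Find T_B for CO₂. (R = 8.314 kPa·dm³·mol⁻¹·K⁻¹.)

For a van der Waals gas the second virial coefficient B₂ = b − a/(RT) vanishes at T_B = a/(Rb).
T_B = 361/(8.314×0.0425) = 361/0.35335 = 1022 K

T_B ≈ 1022 K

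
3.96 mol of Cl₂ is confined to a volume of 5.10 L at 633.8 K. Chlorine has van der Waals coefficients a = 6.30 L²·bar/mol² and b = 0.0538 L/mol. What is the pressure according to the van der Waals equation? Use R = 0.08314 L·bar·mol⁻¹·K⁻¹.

P = nRT/(V − nb) − a n²/V²
nRT/(V − nb) = (3.96)(0.08314)(633.8)/(5.10 − 3.96×0.0538) = 208.67/4.8870 = 42.699 bar
a n²/V² = (6.30)(3.96)²/(5.10)² = 3.7983 bar
P = 42.699 − 3.7983 = 38.90 bar

P ≈ 38.90 bar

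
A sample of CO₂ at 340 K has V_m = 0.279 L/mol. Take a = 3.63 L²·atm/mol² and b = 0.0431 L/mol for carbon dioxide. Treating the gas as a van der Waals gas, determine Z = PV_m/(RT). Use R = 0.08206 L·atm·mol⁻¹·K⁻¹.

P = RT/(V_m − b) − a/V_m² = (0.08206)(340)/(0.279 − 0.0431) − 3.63/(0.279)²
  = 27.900/0.23590 − 46.634 = 118.27 − 46.634 = 71.64 atm
Z = PV_m/(RT) = (71.64)(0.279)/((0.08206)(340)) = 19.988/27.900 = 0.7164

Z ≈ 0.7164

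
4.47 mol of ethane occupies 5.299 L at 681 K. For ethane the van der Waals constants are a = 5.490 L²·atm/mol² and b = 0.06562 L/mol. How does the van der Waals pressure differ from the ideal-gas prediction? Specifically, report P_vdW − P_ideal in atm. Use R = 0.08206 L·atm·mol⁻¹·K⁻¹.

ΔP ≈ -1.144 atm

Ideal: P_ideal = nRT/V = (4.47)(0.08206)(681)/5.299 = 47.1403 atm
vdW: P = nRT/(V − nb) − a n²/V² = 249.796/5.00568 − 109.695/28.0794 = 49.9025 − 3.90660 = 45.9959 atm
ΔP = 45.9959 − 47.1403 = -1.144 atm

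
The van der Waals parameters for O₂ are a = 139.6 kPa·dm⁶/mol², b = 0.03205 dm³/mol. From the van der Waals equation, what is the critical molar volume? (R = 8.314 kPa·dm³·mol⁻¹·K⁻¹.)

V_m,c ≈ 0.09615 dm³/mol

For a van der Waals gas, V_m,c = 3b.
V_m,c = 3×0.03205 = 0.09615 dm³/mol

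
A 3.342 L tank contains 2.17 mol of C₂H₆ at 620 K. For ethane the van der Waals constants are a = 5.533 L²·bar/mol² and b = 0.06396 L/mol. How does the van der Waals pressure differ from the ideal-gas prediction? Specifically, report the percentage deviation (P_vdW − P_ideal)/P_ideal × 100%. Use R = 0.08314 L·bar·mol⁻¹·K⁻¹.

-2.64 %

Ideal: P_ideal = nRT/V = (2.17)(0.08314)(620)/3.342 = 33.4699 bar
vdW: P = nRT/(V − nb) − a n²/V² = 111.857/3.20321 − 26.0543/11.1690 = 34.9203 − 2.33273 = 32.5876 bar
% deviation = (32.5876 − 33.4699)/33.4699 × 100% = -2.64%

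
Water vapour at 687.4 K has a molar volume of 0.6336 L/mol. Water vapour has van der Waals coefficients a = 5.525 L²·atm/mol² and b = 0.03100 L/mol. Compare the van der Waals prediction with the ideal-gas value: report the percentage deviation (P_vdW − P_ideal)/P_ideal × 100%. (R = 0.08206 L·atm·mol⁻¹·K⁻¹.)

-10.31 %

Ideal: P_ideal = RT/V_m = (0.08206)(687.4)/0.6336 = 89.0278 atm
vdW: P = RT/(V_m − b) − a/V_m² = 56.4080/0.602600 − 5.525/0.401449 = 93.6077 − 13.7626 = 79.8451 atm
% deviation = (79.8451 − 89.0278)/89.0278 × 100% = -10.31%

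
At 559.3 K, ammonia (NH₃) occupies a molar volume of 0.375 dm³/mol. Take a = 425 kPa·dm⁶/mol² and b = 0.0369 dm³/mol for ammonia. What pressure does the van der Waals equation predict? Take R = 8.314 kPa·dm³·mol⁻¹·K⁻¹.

P = RT/(V_m − b) − a/V_m²
RT/(V_m − b) = (8.314)(559.3)/(0.375 − 0.0369) = 4650.0/0.33810 = 13753 kPa
a/V_m² = 425/(0.375)² = 3022.2 kPa
P = 13753 − 3022.2 = 10731 kPa

P ≈ 10731 kPa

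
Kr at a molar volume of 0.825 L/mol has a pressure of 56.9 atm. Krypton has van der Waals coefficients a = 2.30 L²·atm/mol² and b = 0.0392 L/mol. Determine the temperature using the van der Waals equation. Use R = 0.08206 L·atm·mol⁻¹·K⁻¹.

T = (P + a/V_m²)(V_m − b)/R
P + a/V_m² = 56.9 + 2.30/(0.825)² = 60.279 atm
V_m − b = 0.825 − 0.0392 = 0.78580 L/mol
T = (60.279)(0.78580)/0.08206 = 577.2 K

T ≈ 577.2 K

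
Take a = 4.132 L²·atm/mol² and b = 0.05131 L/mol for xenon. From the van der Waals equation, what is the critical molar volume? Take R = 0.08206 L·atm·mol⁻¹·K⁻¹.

For a van der Waals gas, V_m,c = 3b.
V_m,c = 3×0.05131 = 0.1539 L/mol

V_m,c ≈ 0.1539 L/mol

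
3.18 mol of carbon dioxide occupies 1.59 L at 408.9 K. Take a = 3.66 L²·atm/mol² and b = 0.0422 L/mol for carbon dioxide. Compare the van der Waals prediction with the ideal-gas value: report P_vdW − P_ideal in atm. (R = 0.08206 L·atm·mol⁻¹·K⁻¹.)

ΔP ≈ -8.454 atm

Ideal: P_ideal = nRT/V = (3.18)(0.08206)(408.9)/1.59 = 67.1087 atm
vdW: P = nRT/(V − nb) − a n²/V² = 106.703/1.45580 − 37.0114/2.52810 = 73.2951 − 14.6400 = 58.6551 atm
ΔP = 58.6551 − 67.1087 = -8.454 atm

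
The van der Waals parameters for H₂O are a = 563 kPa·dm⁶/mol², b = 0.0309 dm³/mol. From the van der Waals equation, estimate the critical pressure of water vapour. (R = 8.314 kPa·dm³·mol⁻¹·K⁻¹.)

For a van der Waals gas, P_c = a/(27b²).
P_c = 563/(27×(0.0309)²) = 563/0.025780 = 21839 kPa

P_c ≈ 21839 kPa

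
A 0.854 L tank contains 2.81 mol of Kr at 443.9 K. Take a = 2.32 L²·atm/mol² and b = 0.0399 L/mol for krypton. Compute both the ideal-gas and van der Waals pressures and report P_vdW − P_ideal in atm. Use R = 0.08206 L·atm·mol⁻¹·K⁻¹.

ΔP ≈ -7.00 atm

Ideal: P_ideal = nRT/V = (2.81)(0.08206)(443.9)/0.854 = 119.857 atm
vdW: P = nRT/(V − nb) − a n²/V² = 102.358/0.741881 − 18.3190/0.729316 = 137.971 − 25.1181 = 112.853 atm
ΔP = 112.853 − 119.857 = -7.00 atm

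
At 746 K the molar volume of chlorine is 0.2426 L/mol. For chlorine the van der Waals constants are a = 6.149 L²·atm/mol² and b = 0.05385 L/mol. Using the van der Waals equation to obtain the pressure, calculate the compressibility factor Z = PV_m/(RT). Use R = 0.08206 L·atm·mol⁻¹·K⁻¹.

Z ≈ 0.8713

P = RT/(V_m − b) − a/V_m² = (0.08206)(746)/(0.2426 − 0.05385) − 6.149/(0.2426)²
  = 61.217/0.18875 − 104.48 = 324.33 − 104.48 = 219.85 atm
Z = PV_m/(RT) = (219.85)(0.2426)/((0.08206)(746)) = 53.336/61.217 = 0.8713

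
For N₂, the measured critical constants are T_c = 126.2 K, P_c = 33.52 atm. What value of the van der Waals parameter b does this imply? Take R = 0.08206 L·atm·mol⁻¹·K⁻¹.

From T_c = 8a/(27Rb) and P_c = a/(27b²): b = R T_c/(8 P_c).
b = (0.08206)(126.2)/(8×33.52) = 10.356/268.16 = 0.03862 L/mol

b ≈ 0.03862 L/mol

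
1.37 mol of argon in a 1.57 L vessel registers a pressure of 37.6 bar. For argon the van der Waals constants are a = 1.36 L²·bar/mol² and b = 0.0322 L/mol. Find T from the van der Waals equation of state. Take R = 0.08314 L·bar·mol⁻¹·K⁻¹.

T = (P + a n²/V²)(V − nb)/(nR)
P + a n²/V² = 37.6 + (1.36)(1.37)²/(1.57)² = 38.636 bar
V − nb = 1.57 − (1.37)(0.0322) = 1.5259 L
T = (38.636)(1.5259)/((1.37)(0.08314)) = 517.6 K

T ≈ 517.6 K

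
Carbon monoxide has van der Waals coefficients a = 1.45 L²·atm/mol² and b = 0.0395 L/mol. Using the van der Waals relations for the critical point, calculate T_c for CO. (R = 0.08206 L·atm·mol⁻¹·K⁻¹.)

For a van der Waals gas, T_c = 8a/(27Rb).
T_c = 8×1.45/(27×0.08206×0.0395) = 11.600/0.087517 = 132.5 K

T_c ≈ 132.5 K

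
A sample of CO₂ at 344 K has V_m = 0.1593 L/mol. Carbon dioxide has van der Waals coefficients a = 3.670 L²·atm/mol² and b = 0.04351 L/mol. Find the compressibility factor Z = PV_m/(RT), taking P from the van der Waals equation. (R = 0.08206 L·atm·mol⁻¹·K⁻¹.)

P = RT/(V_m − b) − a/V_m² = (0.08206)(344)/(0.1593 − 0.04351) − 3.670/(0.1593)²
  = 28.229/0.11579 − 144.62 = 243.79 − 144.62 = 99.17 atm
Z = PV_m/(RT) = (99.17)(0.1593)/((0.08206)(344)) = 15.798/28.229 = 0.5596

Z ≈ 0.5596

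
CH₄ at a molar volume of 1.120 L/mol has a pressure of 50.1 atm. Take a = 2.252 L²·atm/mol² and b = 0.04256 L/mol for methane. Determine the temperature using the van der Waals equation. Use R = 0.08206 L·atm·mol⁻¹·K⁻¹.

T ≈ 681.4 K

T = (P + a/V_m²)(V_m − b)/R
P + a/V_m² = 50.1 + 2.252/(1.120)² = 51.895 atm
V_m − b = 1.120 − 0.04256 = 1.0774 L/mol
T = (51.895)(1.0774)/0.08206 = 681.4 K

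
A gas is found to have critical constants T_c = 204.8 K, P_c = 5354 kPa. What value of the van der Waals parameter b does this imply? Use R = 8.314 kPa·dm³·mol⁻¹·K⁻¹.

From T_c = 8a/(27Rb) and P_c = a/(27b²): b = R T_c/(8 P_c).
b = (8.314)(204.8)/(8×5354) = 1702.7/42832 = 0.03975 dm³/mol

b ≈ 0.03975 dm³/mol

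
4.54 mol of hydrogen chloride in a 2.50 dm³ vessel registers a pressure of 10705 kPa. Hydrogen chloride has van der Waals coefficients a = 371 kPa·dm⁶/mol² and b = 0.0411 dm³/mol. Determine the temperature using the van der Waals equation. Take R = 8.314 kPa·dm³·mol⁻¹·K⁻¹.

T ≈ 731.1 K

T = (P + a n²/V²)(V − nb)/(nR)
P + a n²/V² = 10705 + (371)(4.54)²/(2.50)² = 11929 kPa
V − nb = 2.50 − (4.54)(0.0411) = 2.3134 dm³
T = (11929)(2.3134)/((4.54)(8.314)) = 731.1 K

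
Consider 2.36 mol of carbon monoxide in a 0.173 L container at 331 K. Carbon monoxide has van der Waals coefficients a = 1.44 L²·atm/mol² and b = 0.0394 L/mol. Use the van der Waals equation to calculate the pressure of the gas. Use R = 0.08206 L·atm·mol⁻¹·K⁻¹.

P ≈ 533.1 atm

P = nRT/(V − nb) − a n²/V²
nRT/(V − nb) = (2.36)(0.08206)(331)/(0.173 − 2.36×0.0394) = 64.102/0.080016 = 801.11 atm
a n²/V² = (1.44)(2.36)²/(0.173)² = 267.98 atm
P = 801.11 − 267.98 = 533.1 atm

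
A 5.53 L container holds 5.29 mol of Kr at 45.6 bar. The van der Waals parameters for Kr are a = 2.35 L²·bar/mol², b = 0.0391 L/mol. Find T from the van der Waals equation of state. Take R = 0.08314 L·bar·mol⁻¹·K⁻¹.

T = (P + a n²/V²)(V − nb)/(nR)
P + a n²/V² = 45.6 + (2.35)(5.29)²/(5.53)² = 47.750 bar
V − nb = 5.53 − (5.29)(0.0391) = 5.3232 L
T = (47.750)(5.3232)/((5.29)(0.08314)) = 577.9 K

T ≈ 577.9 K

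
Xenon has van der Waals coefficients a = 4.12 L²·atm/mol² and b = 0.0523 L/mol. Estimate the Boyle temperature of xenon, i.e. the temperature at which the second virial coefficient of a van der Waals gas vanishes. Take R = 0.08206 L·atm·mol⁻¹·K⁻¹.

T_B ≈ 960.0 K

For a van der Waals gas the second virial coefficient B₂ = b − a/(RT) vanishes at T_B = a/(Rb).
T_B = 4.12/(0.08206×0.0523) = 4.12/0.0042917 = 960.0 K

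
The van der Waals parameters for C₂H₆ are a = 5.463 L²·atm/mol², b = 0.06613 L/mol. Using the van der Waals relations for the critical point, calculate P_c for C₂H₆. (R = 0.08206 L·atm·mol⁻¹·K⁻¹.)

For a van der Waals gas, P_c = a/(27b²).
P_c = 5.463/(27×(0.06613)²) = 5.463/0.11808 = 46.27 atm

P_c ≈ 46.27 atm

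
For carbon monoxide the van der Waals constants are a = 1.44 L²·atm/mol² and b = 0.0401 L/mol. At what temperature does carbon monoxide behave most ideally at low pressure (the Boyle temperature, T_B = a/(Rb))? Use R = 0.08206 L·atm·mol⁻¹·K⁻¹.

For a van der Waals gas the second virial coefficient B₂ = b − a/(RT) vanishes at T_B = a/(Rb).
T_B = 1.44/(0.08206×0.0401) = 1.44/0.0032906 = 437.6 K

T_B ≈ 437.6 K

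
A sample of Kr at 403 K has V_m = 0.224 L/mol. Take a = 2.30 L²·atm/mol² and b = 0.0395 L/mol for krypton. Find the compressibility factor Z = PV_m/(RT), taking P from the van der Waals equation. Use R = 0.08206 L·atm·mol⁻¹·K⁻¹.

Z ≈ 0.9036

P = RT/(V_m − b) − a/V_m² = (0.08206)(403)/(0.224 − 0.0395) − 2.30/(0.224)²
  = 33.070/0.18450 − 45.839 = 179.24 − 45.839 = 133.40 atm
Z = PV_m/(RT) = (133.40)(0.224)/((0.08206)(403)) = 29.882/33.070 = 0.9036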